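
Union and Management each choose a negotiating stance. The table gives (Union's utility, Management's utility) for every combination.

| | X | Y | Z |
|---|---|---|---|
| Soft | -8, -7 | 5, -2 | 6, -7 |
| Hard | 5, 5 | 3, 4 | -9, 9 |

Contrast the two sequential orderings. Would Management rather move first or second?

If Union leads: Management's best replies are Soft→Y, Hard→Z; Union's induced payoffs 5, -9; outcome (Soft, Y), payoffs (5, -2).
If Management leads: Union's best replies are X→Hard, Y→Soft, Z→Soft; Management's induced payoffs 5, -2, -7; outcome (Hard, X), payoffs (5, 5).
Management gets 5 moving first and -2 moving second, so Management prefers to move first.

first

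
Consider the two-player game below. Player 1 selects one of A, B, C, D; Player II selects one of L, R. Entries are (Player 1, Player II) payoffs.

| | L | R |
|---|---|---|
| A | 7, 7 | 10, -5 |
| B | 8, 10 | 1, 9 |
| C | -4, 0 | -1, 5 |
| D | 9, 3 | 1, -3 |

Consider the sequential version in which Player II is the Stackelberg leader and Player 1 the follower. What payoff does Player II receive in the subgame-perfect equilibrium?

Work backward from Player 1's decision.
- L → Player 1 plays D (best of 7, 8, -4, 9); Player II gets 3.
- R → Player 1 plays A (best of 10, 1, -1, 1); Player II gets -5.
Among 3, -5, the best is 3 at L. Subgame-perfect outcome: (D, L) with payoffs (9, 3).

3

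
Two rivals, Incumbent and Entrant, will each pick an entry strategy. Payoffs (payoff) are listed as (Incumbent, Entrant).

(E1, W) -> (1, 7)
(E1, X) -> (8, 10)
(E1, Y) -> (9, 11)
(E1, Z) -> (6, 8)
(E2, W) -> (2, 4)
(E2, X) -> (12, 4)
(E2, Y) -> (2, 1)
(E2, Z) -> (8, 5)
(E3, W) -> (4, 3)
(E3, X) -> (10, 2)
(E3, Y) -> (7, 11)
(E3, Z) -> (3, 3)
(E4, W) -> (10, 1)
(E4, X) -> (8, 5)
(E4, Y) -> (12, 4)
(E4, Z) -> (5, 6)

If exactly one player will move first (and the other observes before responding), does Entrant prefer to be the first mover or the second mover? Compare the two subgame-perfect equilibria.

If Incumbent leads: Entrant's best replies are E1→Y, E2→Z, E3→Y, E4→Z; Incumbent's induced payoffs 9, 8, 7, 5; outcome (E1, Y), payoffs (9, 11).
If Entrant leads: Incumbent's best replies are W→E4, X→E2, Y→E4, Z→E2; Entrant's induced payoffs 1, 4, 4, 5; outcome (E2, Z), payoffs (8, 5).
Entrant gets 5 moving first and 11 moving second, so Entrant prefers to move second.

second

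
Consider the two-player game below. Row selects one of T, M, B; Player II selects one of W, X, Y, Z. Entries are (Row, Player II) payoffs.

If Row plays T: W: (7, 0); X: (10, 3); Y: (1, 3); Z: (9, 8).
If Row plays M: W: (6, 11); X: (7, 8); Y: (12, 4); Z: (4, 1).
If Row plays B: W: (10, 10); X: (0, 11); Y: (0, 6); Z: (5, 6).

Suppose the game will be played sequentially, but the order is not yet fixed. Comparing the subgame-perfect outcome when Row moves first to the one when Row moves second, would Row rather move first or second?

If Row leads: Player II's best replies are T→Z, M→W, B→X; Row's induced payoffs 9, 6, 0; outcome (T, Z), payoffs (9, 8).
If Player II leads: Row's best replies are W→B, X→T, Y→M, Z→T; Player II's induced payoffs 10, 3, 4, 8; outcome (B, W), payoffs (10, 10).
Row gets 9 moving first and 10 moving second, so Row prefers to move second.

second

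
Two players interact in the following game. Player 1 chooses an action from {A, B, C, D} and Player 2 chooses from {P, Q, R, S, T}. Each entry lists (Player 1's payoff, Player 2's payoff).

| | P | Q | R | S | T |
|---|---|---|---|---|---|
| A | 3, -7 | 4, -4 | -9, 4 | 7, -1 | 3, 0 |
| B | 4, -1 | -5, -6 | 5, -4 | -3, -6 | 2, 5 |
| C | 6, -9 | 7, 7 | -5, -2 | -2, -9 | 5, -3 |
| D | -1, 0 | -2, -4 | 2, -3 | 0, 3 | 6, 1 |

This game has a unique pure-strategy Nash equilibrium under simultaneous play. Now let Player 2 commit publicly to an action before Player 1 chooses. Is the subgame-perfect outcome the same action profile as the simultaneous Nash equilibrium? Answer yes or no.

yes

Solve by backward induction (Player 2 leads).
- P → Player 1 plays C (best of 3, 4, 6, -1); Player 2 gets -9.
- Q → Player 1 plays C (best of 4, -5, 7, -2); Player 2 gets 7.
- R → Player 1 plays B (best of -9, 5, -5, 2); Player 2 gets -4.
- S → Player 1 plays A (best of 7, -3, -2, 0); Player 2 gets -1.
- T → Player 1 plays D (best of 3, 2, 5, 6); Player 2 gets 1.
Among -9, 7, -4, -1, 1, the best is 7 at Q. Subgame-perfect outcome: (C, Q) with payoffs (7, 7).
For the simultaneous game, intersect best replies.
Player 1's best replies: P→C; Q→C; R→B; S→A; T→D.
Player 2's best replies: A→R; B→T; C→Q; D→S.
The unique mutual best reply is (C, Q), giving (7, 7).
Sequential outcome (C, Q) coincides with the Nash profile (C, Q).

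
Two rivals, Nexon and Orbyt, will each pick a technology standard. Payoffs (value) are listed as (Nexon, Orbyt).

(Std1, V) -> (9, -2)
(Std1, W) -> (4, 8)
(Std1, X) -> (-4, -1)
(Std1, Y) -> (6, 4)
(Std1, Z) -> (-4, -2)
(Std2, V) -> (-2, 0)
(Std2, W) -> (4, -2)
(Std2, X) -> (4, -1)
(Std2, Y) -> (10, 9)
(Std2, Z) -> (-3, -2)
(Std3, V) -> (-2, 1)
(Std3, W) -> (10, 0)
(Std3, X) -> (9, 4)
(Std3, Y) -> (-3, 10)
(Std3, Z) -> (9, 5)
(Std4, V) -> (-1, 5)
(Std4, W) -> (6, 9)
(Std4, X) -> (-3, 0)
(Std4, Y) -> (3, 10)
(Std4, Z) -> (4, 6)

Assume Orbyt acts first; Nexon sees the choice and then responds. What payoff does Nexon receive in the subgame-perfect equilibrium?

10

Solve by backward induction (Orbyt leads).
- V: BR = Std1, leader payoff -2.
- W: BR = Std3, leader payoff 0.
- X: BR = Std3, leader payoff 4.
- Y: BR = Std2, leader payoff 9.
- Z: BR = Std3, leader payoff 5.
Among -2, 0, 4, 9, 5, the best is 9 at Y. Subgame-perfect outcome: (Std2, Y) with payoffs (10, 9).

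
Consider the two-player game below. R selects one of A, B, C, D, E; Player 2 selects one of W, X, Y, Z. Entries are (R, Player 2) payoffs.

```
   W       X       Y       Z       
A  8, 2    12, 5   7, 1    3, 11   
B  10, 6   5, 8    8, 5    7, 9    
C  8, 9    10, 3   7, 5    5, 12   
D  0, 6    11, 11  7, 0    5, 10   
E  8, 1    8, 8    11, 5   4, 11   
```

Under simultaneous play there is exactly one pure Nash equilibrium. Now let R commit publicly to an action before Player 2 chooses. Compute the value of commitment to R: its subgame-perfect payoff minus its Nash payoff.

Work backward from Player 2's decision.
- A → Player 2 plays Z (best of 2, 5, 1, 11); R gets 3.
- B → Player 2 plays Z (best of 6, 8, 5, 9); R gets 7.
- C → Player 2 plays Z (best of 9, 3, 5, 12); R gets 5.
- D → Player 2 plays X (best of 6, 11, 0, 10); R gets 11.
- E → Player 2 plays Z (best of 1, 8, 5, 11); R gets 4.
Maximizing over 3, 7, 5, 11, 4, R chooses D. Subgame-perfect outcome: (D, X) with payoffs (11, 11).
Under simultaneous play:
R's best replies: W→B; X→A; Y→E; Z→B.
Player 2's best replies: A→Z; B→Z; C→Z; D→X; E→Z.
The unique mutual best reply is (B, Z), giving (7, 9).
R's commitment gain: 11 − 7 = 4.

4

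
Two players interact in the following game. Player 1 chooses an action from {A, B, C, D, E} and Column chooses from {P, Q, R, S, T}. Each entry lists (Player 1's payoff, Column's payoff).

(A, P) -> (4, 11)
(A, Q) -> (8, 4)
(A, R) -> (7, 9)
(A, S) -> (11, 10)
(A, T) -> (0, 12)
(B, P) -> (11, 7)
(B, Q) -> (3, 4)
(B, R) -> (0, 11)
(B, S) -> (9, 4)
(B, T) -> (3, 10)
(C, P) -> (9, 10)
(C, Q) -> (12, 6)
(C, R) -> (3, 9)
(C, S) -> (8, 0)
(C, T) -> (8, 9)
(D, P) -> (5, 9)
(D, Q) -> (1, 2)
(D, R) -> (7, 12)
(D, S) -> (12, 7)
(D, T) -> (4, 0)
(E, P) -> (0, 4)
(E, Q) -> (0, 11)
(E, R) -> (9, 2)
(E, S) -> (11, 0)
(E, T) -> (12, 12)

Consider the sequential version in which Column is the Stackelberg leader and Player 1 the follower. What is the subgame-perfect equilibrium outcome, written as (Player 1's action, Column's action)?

Solve by backward induction (Column leads).
- P → Player 1 plays B (best of 4, 11, 9, 5, 0); Column gets 7.
- Q → Player 1 plays C (best of 8, 3, 12, 1, 0); Column gets 6.
- R → Player 1 plays E (best of 7, 0, 3, 7, 9); Column gets 2.
- S → Player 1 plays D (best of 11, 9, 8, 12, 11); Column gets 7.
- T → Player 1 plays E (best of 0, 3, 8, 4, 12); Column gets 12.
Column's induced payoffs are 7, 6, 2, 7, 12, so Column commits to T. Subgame-perfect outcome: (E, T) with payoffs (12, 12).

(E, T)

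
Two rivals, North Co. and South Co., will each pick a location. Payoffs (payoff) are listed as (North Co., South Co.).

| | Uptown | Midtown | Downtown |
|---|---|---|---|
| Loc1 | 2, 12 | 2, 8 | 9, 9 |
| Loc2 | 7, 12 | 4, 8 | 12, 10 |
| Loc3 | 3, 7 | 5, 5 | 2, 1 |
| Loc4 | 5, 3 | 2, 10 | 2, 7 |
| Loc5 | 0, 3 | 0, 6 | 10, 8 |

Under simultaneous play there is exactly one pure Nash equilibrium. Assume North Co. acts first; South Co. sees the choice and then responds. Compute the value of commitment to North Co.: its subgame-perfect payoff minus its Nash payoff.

3

Work backward from South Co.'s decision.
- Loc1: South Co. compares 12, 8, 9 and picks Uptown; North Co. would get 2.
- Loc2: South Co. compares 12, 8, 10 and picks Uptown; North Co. would get 7.
- Loc3: South Co. compares 7, 5, 1 and picks Uptown; North Co. would get 3.
- Loc4: South Co. compares 3, 10, 7 and picks Midtown; North Co. would get 2.
- Loc5: South Co. compares 3, 6, 8 and picks Downtown; North Co. would get 10.
North Co.'s induced payoffs are 2, 7, 3, 2, 10, so North Co. commits to Loc5. Subgame-perfect outcome: (Loc5, Downtown) with payoffs (10, 8).
For the simultaneous game, intersect best replies.
North Co.'s best replies: Uptown→Loc2; Midtown→Loc3; Downtown→Loc2.
South Co.'s best replies: Loc1→Uptown; Loc2→Uptown; Loc3→Uptown; Loc4→Midtown; Loc5→Downtown.
Only (Loc2, Uptown) has each player best-responding; Nash payoffs (7, 12).
North Co.'s commitment gain: 10 − 7 = 3.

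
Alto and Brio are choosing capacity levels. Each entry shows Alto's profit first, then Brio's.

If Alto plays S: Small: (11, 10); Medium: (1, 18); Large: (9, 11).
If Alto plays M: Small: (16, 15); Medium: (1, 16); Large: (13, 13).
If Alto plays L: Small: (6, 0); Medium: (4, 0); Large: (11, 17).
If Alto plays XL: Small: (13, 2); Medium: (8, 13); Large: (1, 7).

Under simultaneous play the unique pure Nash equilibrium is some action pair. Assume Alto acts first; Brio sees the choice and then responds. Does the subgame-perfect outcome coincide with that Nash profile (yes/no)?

no

Solve by backward induction (Alto leads).
- S: Brio compares 10, 18, 11 and picks Medium; Alto would get 1.
- M: Brio compares 15, 16, 13 and picks Medium; Alto would get 1.
- L: Brio compares 0, 0, 17 and picks Large; Alto would get 11.
- XL: Brio compares 2, 13, 7 and picks Medium; Alto would get 8.
Alto's induced payoffs are 1, 1, 11, 8, so Alto commits to L. Subgame-perfect outcome: (L, Large) with payoffs (11, 17).
For the simultaneous game, intersect best replies.
Alto's best replies: Small→M; Medium→XL; Large→M.
Brio's best replies: S→Medium; M→Medium; L→Large; XL→Medium.
The unique mutual best reply is (XL, Medium), giving (8, 13).
Sequential outcome (L, Large) differs from the Nash profile (XL, Medium).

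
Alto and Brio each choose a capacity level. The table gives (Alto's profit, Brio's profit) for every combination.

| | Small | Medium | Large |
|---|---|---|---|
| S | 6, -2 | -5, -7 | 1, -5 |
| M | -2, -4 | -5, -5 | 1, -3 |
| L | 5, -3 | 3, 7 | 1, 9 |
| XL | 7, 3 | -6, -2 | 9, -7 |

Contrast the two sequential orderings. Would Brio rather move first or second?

first

If Alto leads: Brio's best replies are S→Small, M→Large, L→Large, XL→Small; Alto's induced payoffs 6, 1, 1, 7; outcome (XL, Small), payoffs (7, 3).
If Brio leads: Alto's best replies are Small→XL, Medium→L, Large→XL; Brio's induced payoffs 3, 7, -7; outcome (L, Medium), payoffs (3, 7).
Brio gets 7 moving first and 3 moving second, so Brio prefers to move first.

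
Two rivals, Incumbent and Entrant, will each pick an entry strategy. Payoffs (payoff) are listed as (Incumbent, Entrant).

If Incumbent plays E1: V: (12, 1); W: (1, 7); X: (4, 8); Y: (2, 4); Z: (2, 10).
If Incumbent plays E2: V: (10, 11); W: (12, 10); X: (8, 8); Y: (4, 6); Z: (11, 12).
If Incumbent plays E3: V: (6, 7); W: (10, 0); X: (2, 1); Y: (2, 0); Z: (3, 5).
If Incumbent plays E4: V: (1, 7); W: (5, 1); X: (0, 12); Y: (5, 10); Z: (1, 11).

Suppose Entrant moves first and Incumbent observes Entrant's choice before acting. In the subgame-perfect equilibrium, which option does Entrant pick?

Z

Incumbent best-responds to each possible Entrant move:
- V: BR = E1, leader payoff 1.
- W: BR = E2, leader payoff 10.
- X: BR = E2, leader payoff 8.
- Y: BR = E4, leader payoff 10.
- Z: BR = E2, leader payoff 12.
Entrant's induced payoffs are 1, 10, 8, 10, 12, so Entrant commits to Z. Subgame-perfect outcome: (E2, Z) with payoffs (11, 12).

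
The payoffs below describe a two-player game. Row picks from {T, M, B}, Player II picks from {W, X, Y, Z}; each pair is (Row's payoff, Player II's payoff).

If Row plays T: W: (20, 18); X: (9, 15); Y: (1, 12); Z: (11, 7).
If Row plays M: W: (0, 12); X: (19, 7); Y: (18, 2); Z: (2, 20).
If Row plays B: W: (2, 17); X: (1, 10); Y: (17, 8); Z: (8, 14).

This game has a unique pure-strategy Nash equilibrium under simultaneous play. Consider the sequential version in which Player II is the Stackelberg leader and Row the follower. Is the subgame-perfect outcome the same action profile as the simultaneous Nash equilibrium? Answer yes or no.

Work backward from Row's decision.
- W: Row compares 20, 0, 2 and picks T; Player II would get 18.
- X: Row compares 9, 19, 1 and picks M; Player II would get 7.
- Y: Row compares 1, 18, 17 and picks M; Player II would get 2.
- Z: Row compares 11, 2, 8 and picks T; Player II would get 7.
Player II's induced payoffs are 18, 7, 2, 7, so Player II commits to W. Subgame-perfect outcome: (T, W) with payoffs (20, 18).
Under simultaneous play:
Row's best replies: W→T; X→M; Y→M; Z→T.
Player II's best replies: T→W; M→Z; B→W.
The unique mutual best reply is (T, W), giving (20, 18).
Sequential outcome (T, W) coincides with the Nash profile (T, W).

yes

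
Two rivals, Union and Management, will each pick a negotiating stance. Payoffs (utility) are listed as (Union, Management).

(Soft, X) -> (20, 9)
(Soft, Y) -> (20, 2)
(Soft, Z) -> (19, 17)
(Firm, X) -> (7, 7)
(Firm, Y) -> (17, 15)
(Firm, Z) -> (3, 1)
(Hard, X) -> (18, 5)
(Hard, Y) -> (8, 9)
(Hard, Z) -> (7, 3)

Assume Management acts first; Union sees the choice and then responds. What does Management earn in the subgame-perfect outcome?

Work backward from Union's decision.
- X: Union compares 20, 7, 18 and picks Soft; Management would get 9.
- Y: Union compares 20, 17, 8 and picks Soft; Management would get 2.
- Z: Union compares 19, 3, 7 and picks Soft; Management would get 17.
Among 9, 2, 17, the best is 17 at Z. Subgame-perfect outcome: (Soft, Z) with payoffs (19, 17).

17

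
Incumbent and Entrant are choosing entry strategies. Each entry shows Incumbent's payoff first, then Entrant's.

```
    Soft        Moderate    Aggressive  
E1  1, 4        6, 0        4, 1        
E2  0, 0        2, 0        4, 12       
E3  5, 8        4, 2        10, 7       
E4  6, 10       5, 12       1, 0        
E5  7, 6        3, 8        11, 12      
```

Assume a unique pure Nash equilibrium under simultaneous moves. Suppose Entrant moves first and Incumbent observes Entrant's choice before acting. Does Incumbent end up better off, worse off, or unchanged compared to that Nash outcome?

Work backward from Incumbent's decision.
- Soft → Incumbent plays E5 (best of 1, 0, 5, 6, 7); Entrant gets 6.
- Moderate → Incumbent plays E1 (best of 6, 2, 4, 5, 3); Entrant gets 0.
- Aggressive → Incumbent plays E5 (best of 4, 4, 10, 1, 11); Entrant gets 12.
Maximizing over 6, 0, 12, Entrant chooses Aggressive. Subgame-perfect outcome: (E5, Aggressive) with payoffs (11, 12).
Under simultaneous play:
Incumbent's best replies: Soft→E5; Moderate→E1; Aggressive→E5.
Entrant's best replies: E1→Soft; E2→Aggressive; E3→Soft; E4→Moderate; E5→Aggressive.
The unique mutual best reply is (E5, Aggressive), giving (11, 12).
Incumbent earns 11 sequentially versus 11 at the Nash outcome: unchanged.

unchanged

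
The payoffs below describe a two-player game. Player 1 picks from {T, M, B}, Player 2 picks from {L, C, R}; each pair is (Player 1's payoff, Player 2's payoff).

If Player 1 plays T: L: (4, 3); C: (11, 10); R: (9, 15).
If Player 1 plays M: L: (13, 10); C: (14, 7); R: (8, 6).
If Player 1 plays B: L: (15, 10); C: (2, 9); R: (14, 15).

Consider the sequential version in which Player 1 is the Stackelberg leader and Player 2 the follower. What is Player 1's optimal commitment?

B

Solve by backward induction (Player 1 leads).
- T: BR = R, leader payoff 9.
- M: BR = L, leader payoff 13.
- B: BR = R, leader payoff 14.
Player 1's induced payoffs are 9, 13, 14, so Player 1 commits to B. Subgame-perfect outcome: (B, R) with payoffs (14, 15).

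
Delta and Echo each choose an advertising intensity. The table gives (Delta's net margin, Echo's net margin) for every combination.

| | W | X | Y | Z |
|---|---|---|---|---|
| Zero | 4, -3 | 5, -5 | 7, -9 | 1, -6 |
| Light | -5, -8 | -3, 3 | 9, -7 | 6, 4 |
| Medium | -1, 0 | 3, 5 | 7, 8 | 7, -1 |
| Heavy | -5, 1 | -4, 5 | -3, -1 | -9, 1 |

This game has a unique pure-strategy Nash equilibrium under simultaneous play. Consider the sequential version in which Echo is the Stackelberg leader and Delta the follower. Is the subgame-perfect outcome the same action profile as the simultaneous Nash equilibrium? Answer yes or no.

Delta best-responds to each possible Echo move:
- W: BR = Zero, leader payoff -3.
- X: BR = Zero, leader payoff -5.
- Y: BR = Light, leader payoff -7.
- Z: BR = Medium, leader payoff -1.
Echo's induced payoffs are -3, -5, -7, -1, so Echo commits to Z. Subgame-perfect outcome: (Medium, Z) with payoffs (7, -1).
For the simultaneous game, intersect best replies.
Delta's best replies: W→Zero; X→Zero; Y→Light; Z→Medium.
Echo's best replies: Zero→W; Light→Z; Medium→Y; Heavy→X.
Only (Zero, W) has each player best-responding; Nash payoffs (4, -3).
Sequential outcome (Medium, Z) differs from the Nash profile (Zero, W).

no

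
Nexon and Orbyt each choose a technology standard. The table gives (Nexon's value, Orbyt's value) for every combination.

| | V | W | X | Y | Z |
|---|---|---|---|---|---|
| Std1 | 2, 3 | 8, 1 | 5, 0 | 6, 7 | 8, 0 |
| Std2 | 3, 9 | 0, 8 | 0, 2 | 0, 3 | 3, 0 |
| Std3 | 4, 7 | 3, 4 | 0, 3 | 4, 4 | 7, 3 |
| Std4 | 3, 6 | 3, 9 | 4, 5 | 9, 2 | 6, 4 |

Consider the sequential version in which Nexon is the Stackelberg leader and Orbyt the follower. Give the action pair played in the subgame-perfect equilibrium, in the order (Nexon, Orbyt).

(Std1, Y)

Backward induction with Nexon moving first.
- Std1: BR = Y, leader payoff 6.
- Std2: BR = V, leader payoff 3.
- Std3: BR = V, leader payoff 4.
- Std4: BR = W, leader payoff 3.
Maximizing over 6, 3, 4, 3, Nexon chooses Std1. Subgame-perfect outcome: (Std1, Y) with payoffs (6, 7).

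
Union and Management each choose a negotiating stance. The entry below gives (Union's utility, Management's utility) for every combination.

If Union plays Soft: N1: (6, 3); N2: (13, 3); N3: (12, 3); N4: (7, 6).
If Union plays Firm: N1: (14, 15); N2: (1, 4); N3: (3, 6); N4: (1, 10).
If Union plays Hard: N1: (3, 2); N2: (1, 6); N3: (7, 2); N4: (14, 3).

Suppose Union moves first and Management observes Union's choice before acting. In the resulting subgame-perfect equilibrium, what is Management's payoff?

15

Backward induction with Union moving first.
- Soft: BR = N4, leader payoff 7.
- Firm: BR = N1, leader payoff 14.
- Hard: BR = N2, leader payoff 1.
Union's induced payoffs are 7, 14, 1, so Union commits to Firm. Subgame-perfect outcome: (Firm, N1) with payoffs (14, 15).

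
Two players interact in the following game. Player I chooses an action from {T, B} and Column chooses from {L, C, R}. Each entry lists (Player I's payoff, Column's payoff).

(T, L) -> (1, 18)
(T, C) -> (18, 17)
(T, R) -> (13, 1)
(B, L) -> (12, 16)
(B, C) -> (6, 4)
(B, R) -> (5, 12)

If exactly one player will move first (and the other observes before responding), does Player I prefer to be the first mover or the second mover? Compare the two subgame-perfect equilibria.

second

If Player I leads: Column's best replies are T→L, B→L; Player I's induced payoffs 1, 12; outcome (B, L), payoffs (12, 16).
If Column leads: Player I's best replies are L→B, C→T, R→T; Column's induced payoffs 16, 17, 1; outcome (T, C), payoffs (18, 17).
Player I gets 12 moving first and 18 moving second, so Player I prefers to move second.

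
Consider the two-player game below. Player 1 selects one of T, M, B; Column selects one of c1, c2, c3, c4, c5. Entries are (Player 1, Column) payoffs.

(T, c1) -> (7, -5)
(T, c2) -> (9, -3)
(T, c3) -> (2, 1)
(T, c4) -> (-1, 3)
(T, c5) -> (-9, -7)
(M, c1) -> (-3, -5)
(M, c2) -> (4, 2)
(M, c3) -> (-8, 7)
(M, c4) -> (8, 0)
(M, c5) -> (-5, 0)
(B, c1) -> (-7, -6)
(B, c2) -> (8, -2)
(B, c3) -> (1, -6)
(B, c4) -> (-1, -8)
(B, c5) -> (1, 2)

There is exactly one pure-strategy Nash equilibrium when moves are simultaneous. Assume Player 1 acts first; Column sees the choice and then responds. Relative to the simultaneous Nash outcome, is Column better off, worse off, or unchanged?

Column best-responds to each possible Player 1 move:
- T → Column plays c4 (best of -5, -3, 1, 3, -7); Player 1 gets -1.
- M → Column plays c3 (best of -5, 2, 7, 0, 0); Player 1 gets -8.
- B → Column plays c5 (best of -6, -2, -6, -8, 2); Player 1 gets 1.
Maximizing over -1, -8, 1, Player 1 chooses B. Subgame-perfect outcome: (B, c5) with payoffs (1, 2).
Now find the simultaneous Nash equilibrium.
Player 1's best replies: c1→T; c2→T; c3→T; c4→M; c5→B.
Column's best replies: T→c4; M→c3; B→c5.
Only (B, c5) has each player best-responding; Nash payoffs (1, 2).
Column earns 2 sequentially versus 2 at the Nash outcome: unchanged.

unchanged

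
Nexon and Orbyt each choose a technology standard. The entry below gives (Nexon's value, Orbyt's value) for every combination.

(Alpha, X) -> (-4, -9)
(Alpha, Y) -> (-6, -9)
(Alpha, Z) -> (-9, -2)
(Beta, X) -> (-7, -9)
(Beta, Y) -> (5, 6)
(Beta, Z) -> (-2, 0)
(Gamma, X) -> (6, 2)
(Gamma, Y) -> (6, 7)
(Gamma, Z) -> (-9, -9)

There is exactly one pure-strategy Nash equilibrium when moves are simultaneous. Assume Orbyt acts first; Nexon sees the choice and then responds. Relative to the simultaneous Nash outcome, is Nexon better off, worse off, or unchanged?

Nexon best-responds to each possible Orbyt move:
- X → Nexon plays Gamma (best of -4, -7, 6); Orbyt gets 2.
- Y → Nexon plays Gamma (best of -6, 5, 6); Orbyt gets 7.
- Z → Nexon plays Beta (best of -9, -2, -9); Orbyt gets 0.
Orbyt's induced payoffs are 2, 7, 0, so Orbyt commits to Y. Subgame-perfect outcome: (Gamma, Y) with payoffs (6, 7).
Under simultaneous play:
Nexon's best replies: X→Gamma; Y→Gamma; Z→Beta.
Orbyt's best replies: Alpha→Z; Beta→Y; Gamma→Y.
The unique mutual best reply is (Gamma, Y), giving (6, 7).
Nexon earns 6 sequentially versus 6 at the Nash outcome: unchanged.

unchanged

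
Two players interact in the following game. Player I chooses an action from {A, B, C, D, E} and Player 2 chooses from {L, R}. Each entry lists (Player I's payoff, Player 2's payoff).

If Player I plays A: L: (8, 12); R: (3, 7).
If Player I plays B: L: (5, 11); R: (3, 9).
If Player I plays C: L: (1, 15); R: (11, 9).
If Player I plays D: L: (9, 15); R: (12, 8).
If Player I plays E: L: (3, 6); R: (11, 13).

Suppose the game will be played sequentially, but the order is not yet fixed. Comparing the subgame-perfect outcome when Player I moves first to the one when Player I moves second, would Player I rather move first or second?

If Player I leads: Player 2's best replies are A→L, B→L, C→L, D→L, E→R; Player I's induced payoffs 8, 5, 1, 9, 11; outcome (E, R), payoffs (11, 13).
If Player 2 leads: Player I's best replies are L→D, R→D; Player 2's induced payoffs 15, 8; outcome (D, L), payoffs (9, 15).
Player I gets 11 moving first and 9 moving second, so Player I prefers to move first.

first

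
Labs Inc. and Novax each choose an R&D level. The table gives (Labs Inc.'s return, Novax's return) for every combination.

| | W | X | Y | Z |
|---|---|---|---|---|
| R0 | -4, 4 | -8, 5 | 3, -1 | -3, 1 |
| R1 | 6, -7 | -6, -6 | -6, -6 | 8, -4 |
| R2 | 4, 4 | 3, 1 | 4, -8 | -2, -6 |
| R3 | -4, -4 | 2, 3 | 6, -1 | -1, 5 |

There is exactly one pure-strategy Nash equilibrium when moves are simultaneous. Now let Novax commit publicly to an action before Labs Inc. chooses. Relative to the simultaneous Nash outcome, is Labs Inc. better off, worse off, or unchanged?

worse off

Work backward from Labs Inc.'s decision.
- W → Labs Inc. plays R1 (best of -4, 6, 4, -4); Novax gets -7.
- X → Labs Inc. plays R2 (best of -8, -6, 3, 2); Novax gets 1.
- Y → Labs Inc. plays R3 (best of 3, -6, 4, 6); Novax gets -1.
- Z → Labs Inc. plays R1 (best of -3, 8, -2, -1); Novax gets -4.
Among -7, 1, -1, -4, the best is 1 at X. Subgame-perfect outcome: (R2, X) with payoffs (3, 1).
Under simultaneous play:
Labs Inc.'s best replies: W→R1; X→R2; Y→R3; Z→R1.
Novax's best replies: R0→X; R1→Z; R2→W; R3→Z.
The unique mutual best reply is (R1, Z), giving (8, -4).
Labs Inc. earns 3 sequentially versus 8 at the Nash outcome: worse off.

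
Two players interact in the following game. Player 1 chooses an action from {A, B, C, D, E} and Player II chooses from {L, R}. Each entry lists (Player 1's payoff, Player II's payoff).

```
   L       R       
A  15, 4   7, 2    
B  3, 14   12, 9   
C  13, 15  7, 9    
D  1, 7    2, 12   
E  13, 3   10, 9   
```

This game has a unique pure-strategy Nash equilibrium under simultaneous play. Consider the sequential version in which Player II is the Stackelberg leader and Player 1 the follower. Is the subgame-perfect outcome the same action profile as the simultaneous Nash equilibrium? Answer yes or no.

no

Work backward from Player 1's decision.
- L: Player 1 compares 15, 3, 13, 1, 13 and picks A; Player II would get 4.
- R: Player 1 compares 7, 12, 7, 2, 10 and picks B; Player II would get 9.
Among 4, 9, the best is 9 at R. Subgame-perfect outcome: (B, R) with payoffs (12, 9).
Now find the simultaneous Nash equilibrium.
Player 1's best replies: L→A; R→B.
Player II's best replies: A→L; B→L; C→L; D→R; E→R.
The unique mutual best reply is (A, L), giving (15, 4).
Sequential outcome (B, R) differs from the Nash profile (A, L).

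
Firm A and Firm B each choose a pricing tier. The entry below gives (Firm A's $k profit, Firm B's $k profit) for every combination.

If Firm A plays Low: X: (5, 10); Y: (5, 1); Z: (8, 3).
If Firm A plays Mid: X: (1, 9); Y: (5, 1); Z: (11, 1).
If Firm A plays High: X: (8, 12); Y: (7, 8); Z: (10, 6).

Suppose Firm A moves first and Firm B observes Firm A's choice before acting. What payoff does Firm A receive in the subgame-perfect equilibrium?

Work backward from Firm B's decision.
- Low: Firm B compares 10, 1, 3 and picks X; Firm A would get 5.
- Mid: Firm B compares 9, 1, 1 and picks X; Firm A would get 1.
- High: Firm B compares 12, 8, 6 and picks X; Firm A would get 8.
Maximizing over 5, 1, 8, Firm A chooses High. Subgame-perfect outcome: (High, X) with payoffs (8, 12).

8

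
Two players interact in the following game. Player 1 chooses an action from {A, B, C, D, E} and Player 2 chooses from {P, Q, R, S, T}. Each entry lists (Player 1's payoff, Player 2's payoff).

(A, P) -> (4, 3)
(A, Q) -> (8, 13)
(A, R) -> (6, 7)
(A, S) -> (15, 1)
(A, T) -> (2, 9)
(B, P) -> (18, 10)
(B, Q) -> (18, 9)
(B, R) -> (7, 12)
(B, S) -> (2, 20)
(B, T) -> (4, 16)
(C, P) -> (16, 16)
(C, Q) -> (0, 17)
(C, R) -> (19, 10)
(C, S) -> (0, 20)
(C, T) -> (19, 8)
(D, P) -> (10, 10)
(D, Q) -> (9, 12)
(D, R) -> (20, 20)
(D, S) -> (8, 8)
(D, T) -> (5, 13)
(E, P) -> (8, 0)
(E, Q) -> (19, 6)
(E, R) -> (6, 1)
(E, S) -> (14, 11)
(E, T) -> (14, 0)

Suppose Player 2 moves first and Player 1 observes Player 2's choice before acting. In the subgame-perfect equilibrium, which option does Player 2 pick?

Backward induction with Player 2 moving first.
- P → Player 1 plays B (best of 4, 18, 16, 10, 8); Player 2 gets 10.
- Q → Player 1 plays E (best of 8, 18, 0, 9, 19); Player 2 gets 6.
- R → Player 1 plays D (best of 6, 7, 19, 20, 6); Player 2 gets 20.
- S → Player 1 plays A (best of 15, 2, 0, 8, 14); Player 2 gets 1.
- T → Player 1 plays C (best of 2, 4, 19, 5, 14); Player 2 gets 8.
Maximizing over 10, 6, 20, 1, 8, Player 2 chooses R. Subgame-perfect outcome: (D, R) with payoffs (20, 20).

R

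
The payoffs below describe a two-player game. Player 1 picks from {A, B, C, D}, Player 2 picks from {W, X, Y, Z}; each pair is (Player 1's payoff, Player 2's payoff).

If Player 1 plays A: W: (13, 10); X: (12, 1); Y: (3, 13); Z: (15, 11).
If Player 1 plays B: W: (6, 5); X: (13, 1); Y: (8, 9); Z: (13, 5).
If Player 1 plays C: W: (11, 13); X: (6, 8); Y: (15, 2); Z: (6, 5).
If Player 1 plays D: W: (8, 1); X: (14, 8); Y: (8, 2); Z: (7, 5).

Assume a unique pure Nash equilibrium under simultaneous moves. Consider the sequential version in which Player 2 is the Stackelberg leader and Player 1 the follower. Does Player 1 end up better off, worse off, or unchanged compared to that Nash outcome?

Work backward from Player 1's decision.
- W: BR = A, leader payoff 10.
- X: BR = D, leader payoff 8.
- Y: BR = C, leader payoff 2.
- Z: BR = A, leader payoff 11.
Among 10, 8, 2, 11, the best is 11 at Z. Subgame-perfect outcome: (A, Z) with payoffs (15, 11).
Now find the simultaneous Nash equilibrium.
Player 1's best replies: W→A; X→D; Y→C; Z→A.
Player 2's best replies: A→Y; B→Y; C→W; D→X.
Only (D, X) has each player best-responding; Nash payoffs (14, 8).
Player 1 earns 15 sequentially versus 14 at the Nash outcome: better off.

better off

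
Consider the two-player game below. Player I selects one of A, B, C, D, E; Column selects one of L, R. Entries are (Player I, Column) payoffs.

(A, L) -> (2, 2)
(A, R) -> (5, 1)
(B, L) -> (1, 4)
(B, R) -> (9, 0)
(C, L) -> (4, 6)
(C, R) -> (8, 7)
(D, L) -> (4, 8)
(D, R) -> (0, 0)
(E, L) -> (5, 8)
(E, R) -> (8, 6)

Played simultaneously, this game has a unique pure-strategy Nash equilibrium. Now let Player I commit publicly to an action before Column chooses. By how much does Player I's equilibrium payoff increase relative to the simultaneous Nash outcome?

Column best-responds to each possible Player I move:
- A → Column plays L (best of 2, 1); Player I gets 2.
- B → Column plays L (best of 4, 0); Player I gets 1.
- C → Column plays R (best of 6, 7); Player I gets 8.
- D → Column plays L (best of 8, 0); Player I gets 4.
- E → Column plays L (best of 8, 6); Player I gets 5.
Player I's induced payoffs are 2, 1, 8, 4, 5, so Player I commits to C. Subgame-perfect outcome: (C, R) with payoffs (8, 7).
For the simultaneous game, intersect best replies.
Player I's best replies: L→E; R→B.
Column's best replies: A→L; B→L; C→R; D→L; E→L.
The unique mutual best reply is (E, L), giving (5, 8).
Player I's commitment gain: 8 − 5 = 3.

3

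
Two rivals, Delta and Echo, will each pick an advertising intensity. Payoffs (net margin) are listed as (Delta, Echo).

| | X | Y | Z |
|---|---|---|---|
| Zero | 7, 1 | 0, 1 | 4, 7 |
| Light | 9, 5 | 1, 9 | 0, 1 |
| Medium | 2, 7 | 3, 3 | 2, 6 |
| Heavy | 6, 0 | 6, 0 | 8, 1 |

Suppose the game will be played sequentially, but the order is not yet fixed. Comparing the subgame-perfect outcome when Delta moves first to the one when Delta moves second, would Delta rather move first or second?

If Delta leads: Echo's best replies are Zero→Z, Light→Y, Medium→X, Heavy→Z; Delta's induced payoffs 4, 1, 2, 8; outcome (Heavy, Z), payoffs (8, 1).
If Echo leads: Delta's best replies are X→Light, Y→Heavy, Z→Heavy; Echo's induced payoffs 5, 0, 1; outcome (Light, X), payoffs (9, 5).
Delta gets 8 moving first and 9 moving second, so Delta prefers to move second.

second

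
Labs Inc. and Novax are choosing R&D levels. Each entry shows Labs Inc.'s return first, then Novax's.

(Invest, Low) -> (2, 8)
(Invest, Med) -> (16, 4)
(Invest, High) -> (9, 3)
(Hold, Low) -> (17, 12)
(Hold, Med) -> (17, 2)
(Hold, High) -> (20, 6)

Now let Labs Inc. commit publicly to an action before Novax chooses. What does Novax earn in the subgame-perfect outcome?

12

Solve by backward induction (Labs Inc. leads).
- Invest: Novax compares 8, 4, 3 and picks Low; Labs Inc. would get 2.
- Hold: Novax compares 12, 2, 6 and picks Low; Labs Inc. would get 17.
Maximizing over 2, 17, Labs Inc. chooses Hold. Subgame-perfect outcome: (Hold, Low) with payoffs (17, 12).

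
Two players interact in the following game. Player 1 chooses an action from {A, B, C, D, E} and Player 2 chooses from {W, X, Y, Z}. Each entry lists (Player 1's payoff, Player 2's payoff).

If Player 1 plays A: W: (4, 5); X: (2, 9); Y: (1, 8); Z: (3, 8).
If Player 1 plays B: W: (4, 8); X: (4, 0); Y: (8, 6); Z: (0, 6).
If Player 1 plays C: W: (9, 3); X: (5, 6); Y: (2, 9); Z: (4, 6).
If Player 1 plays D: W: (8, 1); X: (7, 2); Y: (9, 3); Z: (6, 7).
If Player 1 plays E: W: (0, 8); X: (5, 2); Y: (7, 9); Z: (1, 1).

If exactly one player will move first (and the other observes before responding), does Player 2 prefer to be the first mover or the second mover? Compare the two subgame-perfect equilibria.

second

If Player 1 leads: Player 2's best replies are A→X, B→W, C→Y, D→Z, E→Y; Player 1's induced payoffs 2, 4, 2, 6, 7; outcome (E, Y), payoffs (7, 9).
If Player 2 leads: Player 1's best replies are W→C, X→D, Y→D, Z→D; Player 2's induced payoffs 3, 2, 3, 7; outcome (D, Z), payoffs (6, 7).
Player 2 gets 7 moving first and 9 moving second, so Player 2 prefers to move second.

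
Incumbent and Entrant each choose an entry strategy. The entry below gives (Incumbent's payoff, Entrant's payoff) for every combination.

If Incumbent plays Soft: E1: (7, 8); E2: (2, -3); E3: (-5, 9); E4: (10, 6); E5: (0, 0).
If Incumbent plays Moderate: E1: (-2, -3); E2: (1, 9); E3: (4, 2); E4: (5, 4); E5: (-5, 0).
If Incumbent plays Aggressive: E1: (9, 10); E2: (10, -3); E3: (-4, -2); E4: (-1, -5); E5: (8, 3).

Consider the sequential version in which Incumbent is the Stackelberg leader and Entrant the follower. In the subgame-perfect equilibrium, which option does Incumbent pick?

Work backward from Entrant's decision.
- Soft: Entrant compares 8, -3, 9, 6, 0 and picks E3; Incumbent would get -5.
- Moderate: Entrant compares -3, 9, 2, 4, 0 and picks E2; Incumbent would get 1.
- Aggressive: Entrant compares 10, -3, -2, -5, 3 and picks E1; Incumbent would get 9.
Incumbent's induced payoffs are -5, 1, 9, so Incumbent commits to Aggressive. Subgame-perfect outcome: (Aggressive, E1) with payoffs (9, 10).

Aggressive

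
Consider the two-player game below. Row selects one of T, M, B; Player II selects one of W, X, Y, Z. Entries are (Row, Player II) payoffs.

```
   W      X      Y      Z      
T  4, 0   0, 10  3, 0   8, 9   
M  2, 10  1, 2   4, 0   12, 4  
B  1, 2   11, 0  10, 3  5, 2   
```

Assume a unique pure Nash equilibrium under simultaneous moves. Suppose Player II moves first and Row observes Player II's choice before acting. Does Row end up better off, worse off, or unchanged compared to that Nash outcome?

better off

Solve by backward induction (Player II leads).
- W → Row plays T (best of 4, 2, 1); Player II gets 0.
- X → Row plays B (best of 0, 1, 11); Player II gets 0.
- Y → Row plays B (best of 3, 4, 10); Player II gets 3.
- Z → Row plays M (best of 8, 12, 5); Player II gets 4.
Maximizing over 0, 0, 3, 4, Player II chooses Z. Subgame-perfect outcome: (M, Z) with payoffs (12, 4).
Now find the simultaneous Nash equilibrium.
Row's best replies: W→T; X→B; Y→B; Z→M.
Player II's best replies: T→X; M→W; B→Y.
Only (B, Y) has each player best-responding; Nash payoffs (10, 3).
Row earns 12 sequentially versus 10 at the Nash outcome: better off.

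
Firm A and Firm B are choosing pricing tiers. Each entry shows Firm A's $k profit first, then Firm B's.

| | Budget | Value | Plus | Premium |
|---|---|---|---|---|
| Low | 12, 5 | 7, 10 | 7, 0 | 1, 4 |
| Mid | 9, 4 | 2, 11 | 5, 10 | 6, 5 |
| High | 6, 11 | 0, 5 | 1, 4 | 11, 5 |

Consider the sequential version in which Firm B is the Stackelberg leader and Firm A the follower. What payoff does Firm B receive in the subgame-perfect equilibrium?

10

Backward induction with Firm B moving first.
- Budget → Firm A plays Low (best of 12, 9, 6); Firm B gets 5.
- Value → Firm A plays Low (best of 7, 2, 0); Firm B gets 10.
- Plus → Firm A plays Low (best of 7, 5, 1); Firm B gets 0.
- Premium → Firm A plays High (best of 1, 6, 11); Firm B gets 5.
Maximizing over 5, 10, 0, 5, Firm B chooses Value. Subgame-perfect outcome: (Low, Value) with payoffs (7, 10).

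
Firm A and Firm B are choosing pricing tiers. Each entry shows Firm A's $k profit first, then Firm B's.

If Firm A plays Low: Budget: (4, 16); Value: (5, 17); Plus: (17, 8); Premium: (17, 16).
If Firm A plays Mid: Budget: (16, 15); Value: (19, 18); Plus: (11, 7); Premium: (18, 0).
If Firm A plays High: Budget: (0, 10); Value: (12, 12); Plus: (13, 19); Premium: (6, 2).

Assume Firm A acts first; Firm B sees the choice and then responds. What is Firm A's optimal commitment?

Mid

Firm B best-responds to each possible Firm A move:
- Low: Firm B compares 16, 17, 8, 16 and picks Value; Firm A would get 5.
- Mid: Firm B compares 15, 18, 7, 0 and picks Value; Firm A would get 19.
- High: Firm B compares 10, 12, 19, 2 and picks Plus; Firm A would get 13.
Maximizing over 5, 19, 13, Firm A chooses Mid. Subgame-perfect outcome: (Mid, Value) with payoffs (19, 18).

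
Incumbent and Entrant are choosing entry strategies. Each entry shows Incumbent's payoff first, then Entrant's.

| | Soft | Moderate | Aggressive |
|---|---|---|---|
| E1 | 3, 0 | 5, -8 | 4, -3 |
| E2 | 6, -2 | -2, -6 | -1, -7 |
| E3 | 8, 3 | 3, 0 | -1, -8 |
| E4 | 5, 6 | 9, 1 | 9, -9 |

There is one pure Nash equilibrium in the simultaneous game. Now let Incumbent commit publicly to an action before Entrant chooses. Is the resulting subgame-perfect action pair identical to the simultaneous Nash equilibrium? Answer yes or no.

yes

Entrant best-responds to each possible Incumbent move:
- E1 → Entrant plays Soft (best of 0, -8, -3); Incumbent gets 3.
- E2 → Entrant plays Soft (best of -2, -6, -7); Incumbent gets 6.
- E3 → Entrant plays Soft (best of 3, 0, -8); Incumbent gets 8.
- E4 → Entrant plays Soft (best of 6, 1, -9); Incumbent gets 5.
Among 3, 6, 8, 5, the best is 8 at E3. Subgame-perfect outcome: (E3, Soft) with payoffs (8, 3).
Now find the simultaneous Nash equilibrium.
Incumbent's best replies: Soft→E3; Moderate→E4; Aggressive→E4.
Entrant's best replies: E1→Soft; E2→Soft; E3→Soft; E4→Soft.
Only (E3, Soft) has each player best-responding; Nash payoffs (8, 3).
Sequential outcome (E3, Soft) coincides with the Nash profile (E3, Soft).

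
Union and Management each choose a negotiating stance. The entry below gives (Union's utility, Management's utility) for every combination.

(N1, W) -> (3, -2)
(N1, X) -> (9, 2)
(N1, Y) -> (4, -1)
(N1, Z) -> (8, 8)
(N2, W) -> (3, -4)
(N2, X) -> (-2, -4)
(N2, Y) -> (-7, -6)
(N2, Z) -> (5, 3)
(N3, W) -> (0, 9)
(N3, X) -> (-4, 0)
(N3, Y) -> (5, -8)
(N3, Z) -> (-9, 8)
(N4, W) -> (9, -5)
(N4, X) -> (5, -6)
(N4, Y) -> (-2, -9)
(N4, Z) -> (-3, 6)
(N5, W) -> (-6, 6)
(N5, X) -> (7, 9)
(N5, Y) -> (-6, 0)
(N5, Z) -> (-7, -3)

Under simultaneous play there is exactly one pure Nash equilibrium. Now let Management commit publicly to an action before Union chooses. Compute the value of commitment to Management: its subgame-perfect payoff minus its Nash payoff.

0

Work backward from Union's decision.
- W: Union compares 3, 3, 0, 9, -6 and picks N4; Management would get -5.
- X: Union compares 9, -2, -4, 5, 7 and picks N1; Management would get 2.
- Y: Union compares 4, -7, 5, -2, -6 and picks N3; Management would get -8.
- Z: Union compares 8, 5, -9, -3, -7 and picks N1; Management would get 8.
Maximizing over -5, 2, -8, 8, Management chooses Z. Subgame-perfect outcome: (N1, Z) with payoffs (8, 8).
Under simultaneous play:
Union's best replies: W→N4; X→N1; Y→N3; Z→N1.
Management's best replies: N1→Z; N2→Z; N3→W; N4→Z; N5→X.
The unique mutual best reply is (N1, Z), giving (8, 8).
Management's commitment gain: 8 − 8 = 0.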